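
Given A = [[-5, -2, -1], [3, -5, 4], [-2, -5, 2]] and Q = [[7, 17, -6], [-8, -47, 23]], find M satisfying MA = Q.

M = [[-6, -5, 4], [1, 3, 6]]

A is on the right of M, so right-multiply by A⁻¹: M = QA⁻¹.
A has determinant 3; A⁻¹ = [[10/3, 3, -13/3], [-14/3, -4, 17/3], [-25/3, -7, 31/3]].
M = QA⁻¹ = [[7, 17, -6], [-8, -47, 23]] · [[10/3, 3, -13/3], [-14/3, -4, 17/3], [-25/3, -7, 31/3]] = [[-6, -5, 4], [1, 3, 6]].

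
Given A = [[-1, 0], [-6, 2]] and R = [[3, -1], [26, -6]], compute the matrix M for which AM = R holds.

M = [[-3, 1], [4, 0]]

Left-multiplying both sides by A⁻¹ gives M = A⁻¹R.
det A = -2, so A⁻¹ = [[-1, 0], [-3, 1/2]].
M = A⁻¹R = [[-1, 0], [-3, 1/2]] · [[3, -1], [26, -6]] = [[-3, 1], [4, 0]].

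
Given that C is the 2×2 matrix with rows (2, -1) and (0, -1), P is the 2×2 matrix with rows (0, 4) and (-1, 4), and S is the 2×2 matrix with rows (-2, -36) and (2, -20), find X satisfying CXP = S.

X = [[-4, 2], [3, 2]]

Isolating X: multiply by C⁻¹ from the left and P⁻¹ from the right, so X = C⁻¹SP⁻¹.
C has determinant -2; C⁻¹ = [[1/2, -1/2], [0, -1]].
det P = 4; the adjugate gives P⁻¹ = [[1, -1], [1/4, 0]].
C⁻¹S = [[-2, -8], [-2, 20]].
X = (C⁻¹S)P⁻¹ = [[-4, 2], [3, 2]].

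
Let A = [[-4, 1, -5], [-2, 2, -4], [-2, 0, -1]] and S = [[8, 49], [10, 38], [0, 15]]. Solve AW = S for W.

Since A multiplies W on the left, W = A⁻¹S.
A has determinant -6; A⁻¹ = [[1/3, -1/6, -1], [-1, 1, 1], [-2/3, 1/3, 1]].
W = A⁻¹S = [[1/3, -1/6, -1], [-1, 1, 1], [-2/3, 1/3, 1]] · [[8, 49], [10, 38], [0, 15]] = [[1, -5], [2, 4], [-2, -5]].

W = [[1, -5], [2, 4], [-2, -5]]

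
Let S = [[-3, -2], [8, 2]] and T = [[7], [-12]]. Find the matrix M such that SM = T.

M = [[-1], [-2]]

S is on the left of M, so left-multiply by S⁻¹: M = S⁻¹T.
det S = 10, so S⁻¹ = [[1/5, 1/5], [-4/5, -3/10]].
M = S⁻¹T = [[1/5, 1/5], [-4/5, -3/10]] · [[7], [-12]] = [[-1], [-2]].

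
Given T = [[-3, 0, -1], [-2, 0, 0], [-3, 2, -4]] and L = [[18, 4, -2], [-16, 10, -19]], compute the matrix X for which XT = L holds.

X = [[-6, -3, 2], [-1, 2, 5]]

T is on the right of X, so right-multiply by T⁻¹: X = LT⁻¹.
det T = 4, so T⁻¹ = [[0, -1/2, 0], [-2, 9/4, 1/2], [-1, 3/2, 0]].
X = LT⁻¹ = [[18, 4, -2], [-16, 10, -19]] · [[0, -1/2, 0], [-2, 9/4, 1/2], [-1, 3/2, 0]] = [[-6, -3, 2], [-1, 2, 5]].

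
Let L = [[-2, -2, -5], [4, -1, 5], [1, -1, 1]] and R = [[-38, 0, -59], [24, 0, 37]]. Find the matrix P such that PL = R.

Right-multiplying both sides by L⁻¹ gives P = RL⁻¹.
det L = 5, so L⁻¹ = [[4/5, 7/5, -3], [1/5, 3/5, -2], [-3/5, -4/5, 2]].
P = RL⁻¹ = [[-38, 0, -59], [24, 0, 37]] · [[4/5, 7/5, -3], [1/5, 3/5, -2], [-3/5, -4/5, 2]] = [[5, -6, -4], [-3, 4, 2]].

P = [[5, -6, -4], [-3, 4, 2]]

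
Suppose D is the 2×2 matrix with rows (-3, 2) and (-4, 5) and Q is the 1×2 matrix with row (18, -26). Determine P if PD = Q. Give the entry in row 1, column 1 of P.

D is on the right of P, so right-multiply by D⁻¹: P = QD⁻¹.
det D = -7, so D⁻¹ = [[-5/7, 2/7], [-4/7, 3/7]].
P = QD⁻¹ = [[18, -26]] · [[-5/7, 2/7], [-4/7, 3/7]] = [[2, -6]].

2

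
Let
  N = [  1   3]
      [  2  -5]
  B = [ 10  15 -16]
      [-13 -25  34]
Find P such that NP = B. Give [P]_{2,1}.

N is on the left of P, so left-multiply by N⁻¹: P = N⁻¹B.
N has determinant -11; N⁻¹ = [[5/11, 3/11], [2/11, -1/11]].
P = N⁻¹B = [[5/11, 3/11], [2/11, -1/11]] · [[10, 15, -16], [-13, -25, 34]] = [[1, 0, 2], [3, 5, -6]].

3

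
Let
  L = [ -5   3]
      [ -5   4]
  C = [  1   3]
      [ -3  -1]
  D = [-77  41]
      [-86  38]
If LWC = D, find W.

Isolating W: multiply by L⁻¹ from the left and C⁻¹ from the right, so W = L⁻¹DC⁻¹.
det L = -5, so L⁻¹ = [[-4/5, 3/5], [-1, 1]].
det C = 8, so C⁻¹ = [[-1/8, -3/8], [3/8, 1/8]].
L⁻¹D = [[10, -10], [-9, -3]].
W = (L⁻¹D)C⁻¹ = [[-5, -5], [0, 3]].

W = [[-5, -5], [0, 3]]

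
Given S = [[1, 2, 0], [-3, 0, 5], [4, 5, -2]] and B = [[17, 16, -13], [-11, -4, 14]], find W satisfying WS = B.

W = [[-2, -1, 4], [3, 2, -2]]

S is on the right of W, so right-multiply by S⁻¹: W = BS⁻¹.
det S = 3, so S⁻¹ = [[-25/3, 4/3, 10/3], [14/3, -2/3, -5/3], [-5, 1, 2]].
W = BS⁻¹ = [[17, 16, -13], [-11, -4, 14]] · [[-25/3, 4/3, 10/3], [14/3, -2/3, -5/3], [-5, 1, 2]] = [[-2, -1, 4], [3, 2, -2]].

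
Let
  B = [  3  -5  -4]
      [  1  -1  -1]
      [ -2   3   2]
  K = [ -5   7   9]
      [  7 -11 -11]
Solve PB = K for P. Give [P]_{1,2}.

-5

Since B sits to the right of P, P = KB⁻¹.
det B = -1, so B⁻¹ = [[-1, 2, -1], [0, 2, 1], [-1, -1, -2]].
P = KB⁻¹ = [[-5, 7, 9], [7, -11, -11]] · [[-1, 2, -1], [0, 2, 1], [-1, -1, -2]] = [[-4, -5, -6], [4, 3, 4]].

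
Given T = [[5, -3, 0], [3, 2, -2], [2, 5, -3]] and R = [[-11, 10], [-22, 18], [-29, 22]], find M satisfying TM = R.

M = [[-4, 2], [-3, 0], [2, -6]]

T is on the left of M, so left-multiply by T⁻¹: M = T⁻¹R.
T has determinant 5; T⁻¹ = [[4/5, -9/5, 6/5], [1, -3, 2], [11/5, -31/5, 19/5]].
M = T⁻¹R = [[4/5, -9/5, 6/5], [1, -3, 2], [11/5, -31/5, 19/5]] · [[-11, 10], [-22, 18], [-29, 22]] = [[-4, 2], [-3, 0], [2, -6]].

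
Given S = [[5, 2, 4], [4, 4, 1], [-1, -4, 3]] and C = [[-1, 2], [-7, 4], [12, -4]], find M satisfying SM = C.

Since S multiplies M on the left, M = S⁻¹C.
det S = 6, so S⁻¹ = [[8/3, -11/3, -7/3], [-13/6, 19/6, 11/6], [-2, 3, 2]].
M = S⁻¹C = [[8/3, -11/3, -7/3], [-13/6, 19/6, 11/6], [-2, 3, 2]] · [[-1, 2], [-7, 4], [12, -4]] = [[-5, 0], [2, 1], [5, 0]].

M = [[-5, 0], [2, 1], [5, 0]]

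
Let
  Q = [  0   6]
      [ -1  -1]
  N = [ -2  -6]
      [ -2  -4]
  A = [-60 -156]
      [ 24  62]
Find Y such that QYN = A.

Y = Q⁻¹AN⁻¹ (apply Q⁻¹ on the left and N⁻¹ on the right).
det Q = 6, so Q⁻¹ = [[-1/6, -1], [1/6, 0]].
det N = -4, so N⁻¹ = [[1, -3/2], [-1/2, 1/2]].
Q⁻¹A = [[-14, -36], [-10, -26]].
Y = (Q⁻¹A)N⁻¹ = [[4, 3], [3, 2]].

Y = [[4, 3], [3, 2]]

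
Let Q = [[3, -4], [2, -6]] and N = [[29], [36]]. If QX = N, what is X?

X = [[3], [-5]]

Q is on the left of X, so left-multiply by Q⁻¹: X = Q⁻¹N.
det Q = -10, so Q⁻¹ = [[3/5, -2/5], [1/5, -3/10]].
X = Q⁻¹N = [[3/5, -2/5], [1/5, -3/10]] · [[29], [36]] = [[3], [-5]].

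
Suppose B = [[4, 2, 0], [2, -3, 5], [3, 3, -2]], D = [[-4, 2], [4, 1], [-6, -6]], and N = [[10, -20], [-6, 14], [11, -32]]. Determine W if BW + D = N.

W = [[2, -5], [3, -1], [-1, 4]]

BW = N − D = [[14, -22], [-10, 13], [17, -26]].
Since B multiplies W on the left, W = B⁻¹(N − D).
det B = 2, so B⁻¹ = [[-9/2, 2, 5], [19/2, -4, -10], [15/2, -3, -8]].
W = B⁻¹(N − D) = [[2, -5], [3, -1], [-1, 4]].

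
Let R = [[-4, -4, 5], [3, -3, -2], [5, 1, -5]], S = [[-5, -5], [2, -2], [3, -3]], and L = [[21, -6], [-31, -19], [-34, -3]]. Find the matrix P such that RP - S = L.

P = [[-3, -5], [4, 4], [4, -3]]

RP = L + S = [[16, -11], [-29, -21], [-31, -6]].
R is on the left of P, so left-multiply by R⁻¹: P = R⁻¹(L + S).
R has determinant 2; R⁻¹ = [[17/2, -15/2, 23/2], [5/2, -5/2, 7/2], [9, -8, 12]].
P = R⁻¹(L + S) = [[-3, -5], [4, 4], [4, -3]].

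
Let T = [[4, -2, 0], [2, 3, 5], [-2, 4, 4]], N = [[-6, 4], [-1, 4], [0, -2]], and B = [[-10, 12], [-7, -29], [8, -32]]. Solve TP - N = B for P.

P = [[-4, 3], [0, -2], [0, -5]]

TP = B + N = [[-16, 16], [-8, -25], [8, -34]].
T is on the left of P, so left-multiply by T⁻¹: P = T⁻¹(B + N).
T has determinant 4; T⁻¹ = [[-2, 2, -5/2], [-9/2, 4, -5], [7/2, -3, 4]].
P = T⁻¹(B + N) = [[-4, 3], [0, -2], [0, -5]].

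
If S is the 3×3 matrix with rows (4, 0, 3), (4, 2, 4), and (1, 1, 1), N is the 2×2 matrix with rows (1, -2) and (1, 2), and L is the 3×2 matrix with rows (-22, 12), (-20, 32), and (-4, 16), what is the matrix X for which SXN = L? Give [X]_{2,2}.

Isolating X: multiply by S⁻¹ from the left and N⁻¹ from the right, so X = S⁻¹LN⁻¹.
det S = -2; the adjugate gives S⁻¹ = [[1, -3/2, 3], [0, -1/2, 2], [-1, 2, -4]].
det N = 4; the adjugate gives N⁻¹ = [[1/2, 1/2], [-1/4, 1/4]].
S⁻¹L = [[-4, 12], [2, 16], [-2, -12]].
X = (S⁻¹L)N⁻¹ = [[-5, 1], [-3, 5], [2, -4]].

5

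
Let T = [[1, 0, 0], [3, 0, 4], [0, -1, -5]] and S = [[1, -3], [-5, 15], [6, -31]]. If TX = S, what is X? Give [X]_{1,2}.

T is on the left of X, so left-multiply by T⁻¹: X = T⁻¹S.
det T = 4, so T⁻¹ = [[1, 0, 0], [15/4, -5/4, -1], [-3/4, 1/4, 0]].
X = T⁻¹S = [[1, 0, 0], [15/4, -5/4, -1], [-3/4, 1/4, 0]] · [[1, -3], [-5, 15], [6, -31]] = [[1, -3], [4, 1], [-2, 6]].

-3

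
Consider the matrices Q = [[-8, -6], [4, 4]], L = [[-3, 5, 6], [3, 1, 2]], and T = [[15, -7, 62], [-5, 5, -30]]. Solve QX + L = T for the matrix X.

X = [[-3, 3, -4], [1, -2, -4]]

QX = T − L = [[18, -12, 56], [-8, 4, -32]].
Q is on the left of X, so left-multiply by Q⁻¹: X = Q⁻¹(T − L).
det Q = -8, so Q⁻¹ = [[-1/2, -3/4], [1/2, 1]].
X = Q⁻¹(T − L) = [[-3, 3, -4], [1, -2, -4]].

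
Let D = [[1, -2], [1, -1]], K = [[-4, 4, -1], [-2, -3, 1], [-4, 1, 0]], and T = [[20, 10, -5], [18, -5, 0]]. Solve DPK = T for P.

P = D⁻¹TK⁻¹ (apply D⁻¹ on the left and K⁻¹ on the right).
det D = 1, so D⁻¹ = [[-1, 2], [-1, 1]].
K has determinant 2; K⁻¹ = [[-1/2, -1/2, 1/2], [-2, -2, 3], [-7, -6, 10]].
D⁻¹T = [[16, -20, 5], [-2, -15, 5]].
P = (D⁻¹T)K⁻¹ = [[-3, 2, -2], [-4, 1, 4]].

P = [[-3, 2, -2], [-4, 1, 4]]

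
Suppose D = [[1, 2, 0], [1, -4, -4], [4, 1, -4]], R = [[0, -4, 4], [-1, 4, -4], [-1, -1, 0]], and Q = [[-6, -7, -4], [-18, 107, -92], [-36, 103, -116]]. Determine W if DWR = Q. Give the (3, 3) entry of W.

W = D⁻¹QR⁻¹ (apply D⁻¹ on the left and R⁻¹ on the right).
det D = -4, so D⁻¹ = [[-5, -2, 2], [3, 1, -1], [-17/4, -7/4, 3/2]].
R has determinant 4; R⁻¹ = [[-1, -1, 0], [1, 1, -1], [5/4, 1, -1]].
D⁻¹Q = [[-6, 27, -28], [0, -17, 12], [3, -3, 4]].
W = (D⁻¹Q)R⁻¹ = [[-2, 5, 1], [-2, -5, 5], [-1, -2, -1]].

-1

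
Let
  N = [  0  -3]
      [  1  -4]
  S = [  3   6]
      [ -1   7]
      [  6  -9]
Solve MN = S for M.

M = [[-6, 3], [-1, -1], [-5, 6]]

Right-multiplying both sides by N⁻¹ gives M = SN⁻¹.
N has determinant 3; N⁻¹ = [[-4/3, 1], [-1/3, 0]].
M = SN⁻¹ = [[3, 6], [-1, 7], [6, -9]] · [[-4/3, 1], [-1/3, 0]] = [[-6, 3], [-1, -1], [-5, 6]].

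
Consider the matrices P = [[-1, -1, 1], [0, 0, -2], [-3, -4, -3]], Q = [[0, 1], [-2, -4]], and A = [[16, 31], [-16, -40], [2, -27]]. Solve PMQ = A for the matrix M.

M = [[1, 3], [4, 1], [4, -4]]

Isolating M: multiply by P⁻¹ from the left and Q⁻¹ from the right, so M = P⁻¹AQ⁻¹.
P has determinant 2; P⁻¹ = [[-4, -7/2, 1], [3, 3, -1], [0, -1/2, 0]].
det Q = 2; the adjugate gives Q⁻¹ = [[-2, -1/2], [1, 0]].
P⁻¹A = [[-6, -11], [-2, 0], [8, 20]].
M = (P⁻¹A)Q⁻¹ = [[1, 3], [4, 1], [4, -4]].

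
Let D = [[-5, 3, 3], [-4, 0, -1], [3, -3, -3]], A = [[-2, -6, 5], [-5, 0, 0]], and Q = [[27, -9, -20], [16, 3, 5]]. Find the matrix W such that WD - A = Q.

W = [[-5, 0, 0], [-3, -2, -4]]

WD = Q + A = [[25, -15, -15], [11, 3, 5]].
Since D sits to the right of W, W = (Q + A)D⁻¹.
det D = 6; the adjugate gives D⁻¹ = [[-1/2, 0, -1/2], [-5/2, 1, -17/6], [2, -1, 2]].
W = (Q + A)D⁻¹ = [[-5, 0, 0], [-3, -2, -4]].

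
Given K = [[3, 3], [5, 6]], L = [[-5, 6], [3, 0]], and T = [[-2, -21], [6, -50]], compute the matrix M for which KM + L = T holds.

KM = T − L = [[3, -27], [3, -50]].
Left-multiplying both sides by K⁻¹ gives M = K⁻¹(T − L).
det K = 3; the adjugate gives K⁻¹ = [[2, -1], [-5/3, 1]].
M = K⁻¹(T − L) = [[3, -4], [-2, -5]].

M = [[3, -4], [-2, -5]]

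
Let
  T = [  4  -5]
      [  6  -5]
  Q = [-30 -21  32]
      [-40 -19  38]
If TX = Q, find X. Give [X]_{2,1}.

T is on the left of X, so left-multiply by T⁻¹: X = T⁻¹Q.
det T = 10, so T⁻¹ = [[-1/2, 1/2], [-3/5, 2/5]].
X = T⁻¹Q = [[-1/2, 1/2], [-3/5, 2/5]] · [[-30, -21, 32], [-40, -19, 38]] = [[-5, 1, 3], [2, 5, -4]].

2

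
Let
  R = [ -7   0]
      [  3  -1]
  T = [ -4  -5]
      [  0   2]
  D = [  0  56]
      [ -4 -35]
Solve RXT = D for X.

Left-multiply by R⁻¹ and right-multiply by T⁻¹: X = R⁻¹DT⁻¹.
R has determinant 7; R⁻¹ = [[-1/7, 0], [-3/7, -1]].
det T = -8, so T⁻¹ = [[-1/4, -5/8], [0, 1/2]].
R⁻¹D = [[0, -8], [4, 11]].
X = (R⁻¹D)T⁻¹ = [[0, -4], [-1, 3]].

X = [[0, -4], [-1, 3]]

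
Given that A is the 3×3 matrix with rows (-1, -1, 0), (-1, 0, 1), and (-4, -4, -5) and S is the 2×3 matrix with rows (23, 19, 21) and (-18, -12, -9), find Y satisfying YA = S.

A is on the right of Y, so right-multiply by A⁻¹: Y = SA⁻¹.
det A = 5, so A⁻¹ = [[4/5, -1, -1/5], [-9/5, 1, 1/5], [4/5, 0, -1/5]].
Y = SA⁻¹ = [[23, 19, 21], [-18, -12, -9]] · [[4/5, -1, -1/5], [-9/5, 1, 1/5], [4/5, 0, -1/5]] = [[1, -4, -5], [0, 6, 3]].

Y = [[1, -4, -5], [0, 6, 3]]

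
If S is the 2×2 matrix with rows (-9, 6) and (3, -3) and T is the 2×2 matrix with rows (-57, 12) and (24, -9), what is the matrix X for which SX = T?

X = [[3, 2], [-5, 5]]

S is on the left of X, so left-multiply by S⁻¹: X = S⁻¹T.
S has determinant 9; S⁻¹ = [[-1/3, -2/3], [-1/3, -1]].
X = S⁻¹T = [[-1/3, -2/3], [-1/3, -1]] · [[-57, 12], [24, -9]] = [[3, 2], [-5, 5]].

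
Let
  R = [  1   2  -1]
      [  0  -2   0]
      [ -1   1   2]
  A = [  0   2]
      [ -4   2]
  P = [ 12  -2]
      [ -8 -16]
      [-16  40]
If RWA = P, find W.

W = [[-5, 3], [5, -1], [3, 4]]

Isolating W: multiply by R⁻¹ from the left and A⁻¹ from the right, so W = R⁻¹PA⁻¹.
det R = -2, so R⁻¹ = [[2, 5/2, 1], [0, -1/2, 0], [1, 3/2, 1]].
det A = 8, so A⁻¹ = [[1/4, -1/4], [1/2, 0]].
R⁻¹P = [[-12, -4], [4, 8], [-16, 14]].
W = (R⁻¹P)A⁻¹ = [[-5, 3], [5, -1], [3, 4]].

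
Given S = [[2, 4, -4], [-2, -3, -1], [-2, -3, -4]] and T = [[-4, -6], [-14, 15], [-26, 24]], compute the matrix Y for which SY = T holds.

Since S multiplies Y on the left, Y = S⁻¹T.
det S = -6, so S⁻¹ = [[-3/2, -14/3, 8/3], [1, 8/3, -5/3], [0, 1/3, -1/3]].
Y = S⁻¹T = [[-3/2, -14/3, 8/3], [1, 8/3, -5/3], [0, 1/3, -1/3]] · [[-4, -6], [-14, 15], [-26, 24]] = [[2, 3], [2, -6], [4, -3]].

Y = [[2, 3], [2, -6], [4, -3]]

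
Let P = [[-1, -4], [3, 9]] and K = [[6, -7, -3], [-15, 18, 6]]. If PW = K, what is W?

P is on the left of W, so left-multiply by P⁻¹: W = P⁻¹K.
P has determinant 3; P⁻¹ = [[3, 4/3], [-1, -1/3]].
W = P⁻¹K = [[3, 4/3], [-1, -1/3]] · [[6, -7, -3], [-15, 18, 6]] = [[-2, 3, -1], [-1, 1, 1]].

W = [[-2, 3, -1], [-1, 1, 1]]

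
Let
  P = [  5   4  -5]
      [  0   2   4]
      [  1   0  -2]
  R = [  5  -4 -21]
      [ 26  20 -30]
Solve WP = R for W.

W = [[1, -4, 0], [6, -2, -4]]

Since P sits to the right of W, W = RP⁻¹.
P has determinant 6; P⁻¹ = [[-2/3, 4/3, 13/3], [2/3, -5/6, -10/3], [-1/3, 2/3, 5/3]].
W = RP⁻¹ = [[5, -4, -21], [26, 20, -30]] · [[-2/3, 4/3, 13/3], [2/3, -5/6, -10/3], [-1/3, 2/3, 5/3]] = [[1, -4, 0], [6, -2, -4]].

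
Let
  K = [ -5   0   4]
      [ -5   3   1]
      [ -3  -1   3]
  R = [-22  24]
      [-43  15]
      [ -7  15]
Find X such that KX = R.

K is on the left of X, so left-multiply by K⁻¹: X = K⁻¹R.
K has determinant 6; K⁻¹ = [[5/3, -2/3, -2], [2, -1/2, -5/2], [7/3, -5/6, -5/2]].
X = K⁻¹R = [[5/3, -2/3, -2], [2, -1/2, -5/2], [7/3, -5/6, -5/2]] · [[-22, 24], [-43, 15], [-7, 15]] = [[6, 0], [-5, 3], [2, 6]].

X = [[6, 0], [-5, 3], [2, 6]]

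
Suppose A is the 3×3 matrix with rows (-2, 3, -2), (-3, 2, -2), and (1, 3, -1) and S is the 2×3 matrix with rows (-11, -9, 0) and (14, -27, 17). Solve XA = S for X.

X = [[-1, 3, -4], [-4, -3, -3]]

Right-multiplying both sides by A⁻¹ gives X = SA⁻¹.
A has determinant -1; A⁻¹ = [[-4, 3, 2], [5, -4, -2], [11, -9, -5]].
X = SA⁻¹ = [[-11, -9, 0], [14, -27, 17]] · [[-4, 3, 2], [5, -4, -2], [11, -9, -5]] = [[-1, 3, -4], [-4, -3, -3]].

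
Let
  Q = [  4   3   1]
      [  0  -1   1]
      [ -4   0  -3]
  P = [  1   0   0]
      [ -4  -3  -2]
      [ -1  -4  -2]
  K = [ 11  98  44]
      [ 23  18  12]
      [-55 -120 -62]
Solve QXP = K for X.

X = Q⁻¹KP⁻¹ (apply Q⁻¹ on the left and P⁻¹ on the right).
Q has determinant -4; Q⁻¹ = [[-3/4, -9/4, -1], [1, 2, 1], [1, 3, 1]].
P has determinant -2; P⁻¹ = [[1, 0, 0], [3, 1, -1], [-13/2, -2, 3/2]].
Q⁻¹K = [[-5, 6, 2], [2, 14, 6], [25, 32, 18]].
X = (Q⁻¹K)P⁻¹ = [[0, 2, -3], [5, 2, -5], [4, -4, -5]].

X = [[0, 2, -3], [5, 2, -5], [4, -4, -5]]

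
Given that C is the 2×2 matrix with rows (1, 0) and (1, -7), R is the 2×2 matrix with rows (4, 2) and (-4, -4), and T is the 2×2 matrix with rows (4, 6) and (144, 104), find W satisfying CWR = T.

W = [[-1, -2], [-3, 2]]

W = C⁻¹TR⁻¹ (apply C⁻¹ on the left and R⁻¹ on the right).
C has determinant -7; C⁻¹ = [[1, 0], [1/7, -1/7]].
R has determinant -8; R⁻¹ = [[1/2, 1/4], [-1/2, -1/2]].
C⁻¹T = [[4, 6], [-20, -14]].
W = (C⁻¹T)R⁻¹ = [[-1, -2], [-3, 2]].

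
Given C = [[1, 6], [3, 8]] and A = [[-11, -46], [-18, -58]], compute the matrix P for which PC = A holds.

P = [[-5, -2], [-3, -5]]

Right-multiplying both sides by C⁻¹ gives P = AC⁻¹.
det C = -10; the adjugate gives C⁻¹ = [[-4/5, 3/5], [3/10, -1/10]].
P = AC⁻¹ = [[-11, -46], [-18, -58]] · [[-4/5, 3/5], [3/10, -1/10]] = [[-5, -2], [-3, -5]].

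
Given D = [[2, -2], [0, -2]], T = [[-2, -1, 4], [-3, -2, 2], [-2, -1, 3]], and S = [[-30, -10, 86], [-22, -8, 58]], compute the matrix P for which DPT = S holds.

Left-multiply by D⁻¹ and right-multiply by T⁻¹: P = D⁻¹ST⁻¹.
det D = -4; the adjugate gives D⁻¹ = [[1/2, -1/2], [0, -1/2]].
det T = -1; the adjugate gives T⁻¹ = [[4, 1, -6], [-5, -2, 8], [1, 0, -1]].
D⁻¹S = [[-4, -1, 14], [11, 4, -29]].
P = (D⁻¹S)T⁻¹ = [[3, -2, 2], [-5, 3, -5]].

P = [[3, -2, 2], [-5, 3, -5]]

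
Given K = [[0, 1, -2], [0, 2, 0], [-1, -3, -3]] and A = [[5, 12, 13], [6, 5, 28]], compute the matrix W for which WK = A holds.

W = [[1, -2, -5], [-5, -4, -6]]

K is on the right of W, so right-multiply by K⁻¹: W = AK⁻¹.
det K = -4; the adjugate gives K⁻¹ = [[3/2, -9/4, -1], [0, 1/2, 0], [-1/2, 1/4, 0]].
W = AK⁻¹ = [[5, 12, 13], [6, 5, 28]] · [[3/2, -9/4, -1], [0, 1/2, 0], [-1/2, 1/4, 0]] = [[1, -2, -5], [-5, -4, -6]].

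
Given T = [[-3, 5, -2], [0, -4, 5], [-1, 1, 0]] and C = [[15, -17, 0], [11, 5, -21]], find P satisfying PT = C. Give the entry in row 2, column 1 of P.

-2

Right-multiplying both sides by T⁻¹ gives P = CT⁻¹.
T has determinant -2; T⁻¹ = [[5/2, 1, -17/2], [5/2, 1, -15/2], [2, 1, -6]].
P = CT⁻¹ = [[15, -17, 0], [11, 5, -21]] · [[5/2, 1, -17/2], [5/2, 1, -15/2], [2, 1, -6]] = [[-5, -2, 0], [-2, -5, -5]].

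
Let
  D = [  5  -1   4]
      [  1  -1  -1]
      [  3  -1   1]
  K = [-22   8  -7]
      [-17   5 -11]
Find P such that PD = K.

P = [[-1, -2, -5], [-4, -3, 2]]

Right-multiplying both sides by D⁻¹ gives P = KD⁻¹.
det D = 2; the adjugate gives D⁻¹ = [[-1, -3/2, 5/2], [-2, -7/2, 9/2], [1, 1, -2]].
P = KD⁻¹ = [[-22, 8, -7], [-17, 5, -11]] · [[-1, -3/2, 5/2], [-2, -7/2, 9/2], [1, 1, -2]] = [[-1, -2, -5], [-4, -3, 2]].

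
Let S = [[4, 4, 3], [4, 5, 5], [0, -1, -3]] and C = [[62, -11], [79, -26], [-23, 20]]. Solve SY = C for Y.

S is on the left of Y, so left-multiply by S⁻¹: Y = S⁻¹C.
S has determinant -4; S⁻¹ = [[5/2, -9/4, -5/4], [-3, 3, 2], [1, -1, -1]].
Y = S⁻¹C = [[5/2, -9/4, -5/4], [-3, 3, 2], [1, -1, -1]] · [[62, -11], [79, -26], [-23, 20]] = [[6, 6], [5, -5], [6, -5]].

Y = [[6, 6], [5, -5], [6, -5]]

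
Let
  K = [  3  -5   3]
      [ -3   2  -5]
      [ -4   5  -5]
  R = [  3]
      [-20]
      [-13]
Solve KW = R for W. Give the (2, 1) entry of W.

Since K multiplies W on the left, W = K⁻¹R.
K has determinant -1; K⁻¹ = [[-15, 10, -19], [-5, 3, -6], [7, -5, 9]].
W = K⁻¹R = [[-15, 10, -19], [-5, 3, -6], [7, -5, 9]] · [[3], [-20], [-13]] = [[2], [3], [4]].

3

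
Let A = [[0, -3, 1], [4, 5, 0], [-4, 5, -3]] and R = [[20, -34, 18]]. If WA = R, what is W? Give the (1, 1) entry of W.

Since A sits to the right of W, W = RA⁻¹.
det A = 4, so A⁻¹ = [[-15/4, -1, -5/4], [3, 1, 1], [10, 3, 3]].
W = RA⁻¹ = [[20, -34, 18]] · [[-15/4, -1, -5/4], [3, 1, 1], [10, 3, 3]] = [[3, 0, -5]].

3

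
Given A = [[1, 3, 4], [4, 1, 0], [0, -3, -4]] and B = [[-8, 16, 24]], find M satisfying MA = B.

M = [[0, -2, -6]]

A is on the right of M, so right-multiply by A⁻¹: M = BA⁻¹.
det A = -4, so A⁻¹ = [[1, 0, 1], [-4, 1, -4], [3, -3/4, 11/4]].
M = BA⁻¹ = [[-8, 16, 24]] · [[1, 0, 1], [-4, 1, -4], [3, -3/4, 11/4]] = [[0, -2, -6]].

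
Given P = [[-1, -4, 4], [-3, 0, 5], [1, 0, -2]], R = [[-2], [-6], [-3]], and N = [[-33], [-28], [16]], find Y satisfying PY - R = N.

Y = [[3], [3], [-5]]

PY = N + R = [[-35], [-34], [13]].
Left-multiplying both sides by P⁻¹ gives Y = P⁻¹(N + R).
det P = 4, so P⁻¹ = [[0, -2, -5], [-1/4, -1/2, -7/4], [0, -1, -3]].
Y = P⁻¹(N + R) = [[3], [3], [-5]].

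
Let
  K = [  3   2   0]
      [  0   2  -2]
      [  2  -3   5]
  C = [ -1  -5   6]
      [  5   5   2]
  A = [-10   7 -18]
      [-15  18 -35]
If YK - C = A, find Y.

YK = A + C = [[-11, 2, -12], [-10, 23, -33]].
K is on the right of Y, so right-multiply by K⁻¹: Y = (A + C)K⁻¹.
K has determinant 4; K⁻¹ = [[1, -5/2, -1], [-1, 15/4, 3/2], [-1, 13/4, 3/2]].
Y = (A + C)K⁻¹ = [[-1, -4, -4], [0, 4, -5]].

Y = [[-1, -4, -4], [0, 4, -5]]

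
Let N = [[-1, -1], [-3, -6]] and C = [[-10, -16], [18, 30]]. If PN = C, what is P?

P = [[4, 2], [-6, -4]]

N is on the right of P, so right-multiply by N⁻¹: P = CN⁻¹.
det N = 3; the adjugate gives N⁻¹ = [[-2, 1/3], [1, -1/3]].
P = CN⁻¹ = [[-10, -16], [18, 30]] · [[-2, 1/3], [1, -1/3]] = [[4, 2], [-6, -4]].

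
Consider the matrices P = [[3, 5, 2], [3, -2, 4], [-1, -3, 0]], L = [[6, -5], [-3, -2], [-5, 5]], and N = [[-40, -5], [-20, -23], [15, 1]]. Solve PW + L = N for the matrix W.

PW = N − L = [[-46, 0], [-17, -21], [20, -4]].
P is on the left of W, so left-multiply by P⁻¹: W = P⁻¹(N − L).
det P = -6; the adjugate gives P⁻¹ = [[-2, 1, -4], [2/3, -1/3, 1], [11/6, -2/3, 7/2]].
W = P⁻¹(N − L) = [[-5, -5], [-5, 3], [-3, 0]].

W = [[-5, -5], [-5, 3], [-3, 0]]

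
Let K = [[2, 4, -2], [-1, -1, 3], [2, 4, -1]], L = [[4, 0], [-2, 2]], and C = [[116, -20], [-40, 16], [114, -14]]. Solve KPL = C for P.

P = [[5, 4], [4, -3], [1, 3]]

Isolating P: multiply by K⁻¹ from the left and L⁻¹ from the right, so P = K⁻¹CL⁻¹.
det K = 2, so K⁻¹ = [[-11/2, -2, 5], [5/2, 1, -2], [-1, 0, 1]].
det L = 8, so L⁻¹ = [[1/4, 0], [1/4, 1/2]].
K⁻¹C = [[12, 8], [22, -6], [-2, 6]].
P = (K⁻¹C)L⁻¹ = [[5, 4], [4, -3], [1, 3]].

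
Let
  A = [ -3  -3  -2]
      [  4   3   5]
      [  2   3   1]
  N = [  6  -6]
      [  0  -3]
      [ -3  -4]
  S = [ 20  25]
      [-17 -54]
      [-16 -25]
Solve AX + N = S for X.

X = [[0, -5], [-4, -2], [-1, -5]]

AX = S − N = [[14, 31], [-17, -51], [-13, -21]].
Left-multiplying both sides by A⁻¹ gives X = A⁻¹(S − N).
A has determinant 6; A⁻¹ = [[-2, -1/2, -3/2], [1, 1/6, 7/6], [1, 1/2, 1/2]].
X = A⁻¹(S − N) = [[0, -5], [-4, -2], [-1, -5]].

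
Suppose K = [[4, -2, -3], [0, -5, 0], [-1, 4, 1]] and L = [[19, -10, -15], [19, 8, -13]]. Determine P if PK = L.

Since K sits to the right of P, P = LK⁻¹.
K has determinant -5; K⁻¹ = [[1, 2, 3], [0, -1/5, 0], [1, 14/5, 4]].
P = LK⁻¹ = [[19, -10, -15], [19, 8, -13]] · [[1, 2, 3], [0, -1/5, 0], [1, 14/5, 4]] = [[4, -2, -3], [6, 0, 5]].

P = [[4, -2, -3], [6, 0, 5]]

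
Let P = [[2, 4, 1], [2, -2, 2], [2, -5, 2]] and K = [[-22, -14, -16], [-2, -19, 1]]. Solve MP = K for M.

M = [[-6, -5, 0], [-3, 1, 1]]

Right-multiplying both sides by P⁻¹ gives M = KP⁻¹.
P has determinant 6; P⁻¹ = [[1, -13/6, 5/3], [0, 1/3, -1/3], [-1, 3, -2]].
M = KP⁻¹ = [[-22, -14, -16], [-2, -19, 1]] · [[1, -13/6, 5/3], [0, 1/3, -1/3], [-1, 3, -2]] = [[-6, -5, 0], [-3, 1, 1]].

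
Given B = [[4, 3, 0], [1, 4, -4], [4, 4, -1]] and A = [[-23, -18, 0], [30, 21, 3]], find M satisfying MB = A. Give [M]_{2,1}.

Since B sits to the right of M, M = AB⁻¹.
det B = 3; the adjugate gives B⁻¹ = [[4, 1, -4], [-5, -4/3, 16/3], [-4, -4/3, 13/3]].
M = AB⁻¹ = [[-23, -18, 0], [30, 21, 3]] · [[4, 1, -4], [-5, -4/3, 16/3], [-4, -4/3, 13/3]] = [[-2, 1, -4], [3, -2, 5]].

3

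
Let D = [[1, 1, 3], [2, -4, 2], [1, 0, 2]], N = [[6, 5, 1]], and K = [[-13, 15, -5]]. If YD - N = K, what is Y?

YD = K + N = [[-7, 20, -4]].
Since D sits to the right of Y, Y = (K + N)D⁻¹.
det D = 2; the adjugate gives D⁻¹ = [[-4, -1, 7], [-1, -1/2, 2], [2, 1/2, -3]].
Y = (K + N)D⁻¹ = [[0, -5, 3]].

Y = [[0, -5, 3]]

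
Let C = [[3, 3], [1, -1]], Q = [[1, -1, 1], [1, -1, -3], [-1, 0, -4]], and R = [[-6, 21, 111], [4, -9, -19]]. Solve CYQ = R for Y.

Left-multiply by C⁻¹ and right-multiply by Q⁻¹: Y = C⁻¹RQ⁻¹.
det C = -6; the adjugate gives C⁻¹ = [[1/6, 1/2], [1/6, -1/2]].
det Q = -4, so Q⁻¹ = [[-1, 1, -1], [-7/4, 3/4, -1], [1/4, -1/4, 0]].
C⁻¹R = [[1, -1, 9], [-3, 8, 28]].
Y = (C⁻¹R)Q⁻¹ = [[3, -2, 0], [-4, -4, -5]].

Y = [[3, -2, 0], [-4, -4, -5]]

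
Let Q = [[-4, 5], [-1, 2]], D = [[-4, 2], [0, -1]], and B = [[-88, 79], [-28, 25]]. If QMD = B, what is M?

M = [[-3, 5], [2, -3]]

Isolating M: multiply by Q⁻¹ from the left and D⁻¹ from the right, so M = Q⁻¹BD⁻¹.
det Q = -3; the adjugate gives Q⁻¹ = [[-2/3, 5/3], [-1/3, 4/3]].
D has determinant 4; D⁻¹ = [[-1/4, -1/2], [0, -1]].
Q⁻¹B = [[12, -11], [-8, 7]].
M = (Q⁻¹B)D⁻¹ = [[-3, 5], [2, -3]].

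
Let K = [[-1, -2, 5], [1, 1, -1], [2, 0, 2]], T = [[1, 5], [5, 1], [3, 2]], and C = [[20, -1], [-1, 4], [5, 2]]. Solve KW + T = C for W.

W = [[-2, 0], [-1, 3], [3, 0]]

KW = C − T = [[19, -6], [-6, 3], [2, 0]].
Left-multiplying both sides by K⁻¹ gives W = K⁻¹(C − T).
det K = -4; the adjugate gives K⁻¹ = [[-1/2, -1, 3/4], [1, 3, -1], [1/2, 1, -1/4]].
W = K⁻¹(C − T) = [[-2, 0], [-1, 3], [3, 0]].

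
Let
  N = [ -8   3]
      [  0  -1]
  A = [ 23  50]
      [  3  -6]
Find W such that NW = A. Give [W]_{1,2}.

-4

Left-multiplying both sides by N⁻¹ gives W = N⁻¹A.
N has determinant 8; N⁻¹ = [[-1/8, -3/8], [0, -1]].
W = N⁻¹A = [[-1/8, -3/8], [0, -1]] · [[23, 50], [3, -6]] = [[-4, -4], [-3, 6]].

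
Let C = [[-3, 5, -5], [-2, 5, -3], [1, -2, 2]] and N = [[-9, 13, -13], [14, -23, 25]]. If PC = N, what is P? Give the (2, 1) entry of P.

-4

C is on the right of P, so right-multiply by C⁻¹: P = NC⁻¹.
det C = -2, so C⁻¹ = [[-2, 0, -5], [-1/2, 1/2, -1/2], [1/2, 1/2, 5/2]].
P = NC⁻¹ = [[-9, 13, -13], [14, -23, 25]] · [[-2, 0, -5], [-1/2, 1/2, -1/2], [1/2, 1/2, 5/2]] = [[5, 0, 6], [-4, 1, 4]].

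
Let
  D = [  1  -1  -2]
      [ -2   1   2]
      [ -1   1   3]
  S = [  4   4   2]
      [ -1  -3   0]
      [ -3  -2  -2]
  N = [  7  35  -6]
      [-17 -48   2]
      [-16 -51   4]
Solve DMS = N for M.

Left-multiply by D⁻¹ and right-multiply by S⁻¹: M = D⁻¹NS⁻¹.
D has determinant -1; D⁻¹ = [[-1, -1, 0], [-4, -1, -2], [1, 0, 1]].
det S = 2; the adjugate gives S⁻¹ = [[3, 2, 3], [-1, -1, -1], [-7/2, -2, -4]].
D⁻¹N = [[10, 13, 4], [21, 10, 14], [-9, -16, -2]].
M = (D⁻¹N)S⁻¹ = [[3, -1, 1], [4, 4, -3], [-4, 2, -3]].

M = [[3, -1, 1], [4, 4, -3], [-4, 2, -3]]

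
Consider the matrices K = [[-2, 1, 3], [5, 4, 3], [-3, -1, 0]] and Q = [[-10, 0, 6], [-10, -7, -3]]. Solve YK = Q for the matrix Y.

K is on the right of Y, so right-multiply by K⁻¹: Y = QK⁻¹.
det K = 6; the adjugate gives K⁻¹ = [[1/2, -1/2, -3/2], [-3/2, 3/2, 7/2], [7/6, -5/6, -13/6]].
Y = QK⁻¹ = [[-10, 0, 6], [-10, -7, -3]] · [[1/2, -1/2, -3/2], [-3/2, 3/2, 7/2], [7/6, -5/6, -13/6]] = [[2, 0, 2], [2, -3, -3]].

Y = [[2, 0, 2], [2, -3, -3]]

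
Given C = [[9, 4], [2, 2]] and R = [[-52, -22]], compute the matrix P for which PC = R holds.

Right-multiplying both sides by C⁻¹ gives P = RC⁻¹.
det C = 10; the adjugate gives C⁻¹ = [[1/5, -2/5], [-1/5, 9/10]].
P = RC⁻¹ = [[-52, -22]] · [[1/5, -2/5], [-1/5, 9/10]] = [[-6, 1]].

P = [[-6, 1]]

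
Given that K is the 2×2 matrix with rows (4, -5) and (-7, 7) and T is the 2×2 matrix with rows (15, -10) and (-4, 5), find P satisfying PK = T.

P = [[-5, -5], [-1, 0]]

Right-multiplying both sides by K⁻¹ gives P = TK⁻¹.
K has determinant -7; K⁻¹ = [[-1, -5/7], [-1, -4/7]].
P = TK⁻¹ = [[15, -10], [-4, 5]] · [[-1, -5/7], [-1, -4/7]] = [[-5, -5], [-1, 0]].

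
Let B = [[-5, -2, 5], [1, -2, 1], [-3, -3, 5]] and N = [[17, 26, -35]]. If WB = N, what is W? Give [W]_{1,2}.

-5

Right-multiplying both sides by B⁻¹ gives W = NB⁻¹.
det B = 6, so B⁻¹ = [[-7/6, -5/6, 4/3], [-4/3, -5/3, 5/3], [-3/2, -3/2, 2]].
W = NB⁻¹ = [[17, 26, -35]] · [[-7/6, -5/6, 4/3], [-4/3, -5/3, 5/3], [-3/2, -3/2, 2]] = [[-2, -5, -4]].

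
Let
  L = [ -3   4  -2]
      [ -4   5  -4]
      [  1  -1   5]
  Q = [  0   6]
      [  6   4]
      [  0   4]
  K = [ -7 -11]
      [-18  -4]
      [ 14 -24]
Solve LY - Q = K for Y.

Y = [[-5, 5], [-4, 0], [3, -5]]

LY = K + Q = [[-7, -5], [-12, 0], [14, -20]].
Left-multiplying both sides by L⁻¹ gives Y = L⁻¹(K + Q).
det L = 3, so L⁻¹ = [[7, -6, -2], [16/3, -13/3, -4/3], [-1/3, 1/3, 1/3]].
Y = L⁻¹(K + Q) = [[-5, 5], [-4, 0], [3, -5]].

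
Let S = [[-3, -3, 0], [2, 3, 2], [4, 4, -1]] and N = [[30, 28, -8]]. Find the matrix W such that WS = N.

W = [[-6, -2, 4]]

S is on the right of W, so right-multiply by S⁻¹: W = NS⁻¹.
det S = 3, so S⁻¹ = [[-11/3, -1, -2], [10/3, 1, 2], [-4/3, 0, -1]].
W = NS⁻¹ = [[30, 28, -8]] · [[-11/3, -1, -2], [10/3, 1, 2], [-4/3, 0, -1]] = [[-6, -2, 4]].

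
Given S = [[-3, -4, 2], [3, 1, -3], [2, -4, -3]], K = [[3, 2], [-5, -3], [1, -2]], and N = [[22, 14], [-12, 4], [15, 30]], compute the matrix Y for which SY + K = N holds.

Y = [[-1, 0], [-4, -5], [0, -4]]

SY = N − K = [[19, 12], [-7, 7], [14, 32]].
Since S multiplies Y on the left, Y = S⁻¹(N − K).
det S = 5, so S⁻¹ = [[-3, -4, 2], [3/5, 1, -3/5], [-14/5, -4, 9/5]].
Y = S⁻¹(N − K) = [[-1, 0], [-4, -5], [0, -4]].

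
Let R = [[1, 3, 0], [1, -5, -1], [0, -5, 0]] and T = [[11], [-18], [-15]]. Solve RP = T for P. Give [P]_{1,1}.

Left-multiplying both sides by R⁻¹ gives P = R⁻¹T.
det R = -5; the adjugate gives R⁻¹ = [[1, 0, 3/5], [0, 0, -1/5], [1, -1, 8/5]].
P = R⁻¹T = [[1, 0, 3/5], [0, 0, -1/5], [1, -1, 8/5]] · [[11], [-18], [-15]] = [[2], [3], [5]].

2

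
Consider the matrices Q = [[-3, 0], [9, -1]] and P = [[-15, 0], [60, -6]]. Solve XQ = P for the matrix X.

X = [[5, 0], [-2, 6]]

Since Q sits to the right of X, X = PQ⁻¹.
det Q = 3, so Q⁻¹ = [[-1/3, 0], [-3, -1]].
X = PQ⁻¹ = [[-15, 0], [60, -6]] · [[-1/3, 0], [-3, -1]] = [[5, 0], [-2, 6]].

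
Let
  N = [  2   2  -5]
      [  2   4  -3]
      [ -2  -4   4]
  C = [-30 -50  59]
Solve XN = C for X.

X = [[-5, -6, 4]]

Right-multiplying both sides by N⁻¹ gives X = CN⁻¹.
det N = 4; the adjugate gives N⁻¹ = [[1, 3, 7/2], [-1/2, -1/2, -1], [0, 1, 1]].
X = CN⁻¹ = [[-30, -50, 59]] · [[1, 3, 7/2], [-1/2, -1/2, -1], [0, 1, 1]] = [[-5, -6, 4]].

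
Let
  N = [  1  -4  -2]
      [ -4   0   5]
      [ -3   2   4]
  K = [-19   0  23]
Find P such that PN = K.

N is on the right of P, so right-multiply by N⁻¹: P = KN⁻¹.
N has determinant 2; N⁻¹ = [[-5, 6, -10], [1/2, -1, 3/2], [-4, 5, -8]].
P = KN⁻¹ = [[-19, 0, 23]] · [[-5, 6, -10], [1/2, -1, 3/2], [-4, 5, -8]] = [[3, 1, 6]].

P = [[3, 1, 6]]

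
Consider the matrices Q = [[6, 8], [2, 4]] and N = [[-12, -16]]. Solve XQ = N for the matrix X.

X = [[-2, 0]]

Q is on the right of X, so right-multiply by Q⁻¹: X = NQ⁻¹.
det Q = 8, so Q⁻¹ = [[1/2, -1], [-1/4, 3/4]].
X = NQ⁻¹ = [[-12, -16]] · [[1/2, -1], [-1/4, 3/4]] = [[-2, 0]].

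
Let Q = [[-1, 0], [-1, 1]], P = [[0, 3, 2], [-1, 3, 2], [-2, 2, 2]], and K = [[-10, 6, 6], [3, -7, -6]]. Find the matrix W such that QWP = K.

W = Q⁻¹KP⁻¹ (apply Q⁻¹ on the left and P⁻¹ on the right).
Q has determinant -1; Q⁻¹ = [[-1, 0], [-1, 1]].
det P = 2; the adjugate gives P⁻¹ = [[1, -1, 0], [-1, 2, -1], [2, -3, 3/2]].
Q⁻¹K = [[10, -6, -6], [13, -13, -12]].
W = (Q⁻¹K)P⁻¹ = [[4, -4, -3], [2, -3, -5]].

W = [[4, -4, -3], [2, -3, -5]]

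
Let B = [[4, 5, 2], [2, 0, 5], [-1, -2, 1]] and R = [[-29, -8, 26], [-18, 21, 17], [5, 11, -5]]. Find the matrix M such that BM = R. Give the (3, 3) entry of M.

Since B multiplies M on the left, M = B⁻¹R.
det B = -3, so B⁻¹ = [[-10/3, 3, -25/3], [7/3, -2, 16/3], [4/3, -1, 10/3]].
M = B⁻¹R = [[-10/3, 3, -25/3], [7/3, -2, 16/3], [4/3, -1, 10/3]] · [[-29, -8, 26], [-18, 21, 17], [5, 11, -5]] = [[1, -2, 6], [-5, -2, 0], [-4, 5, 1]].

1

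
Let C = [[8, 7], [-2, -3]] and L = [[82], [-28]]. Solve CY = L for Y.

Y = [[5], [6]]

Left-multiplying both sides by C⁻¹ gives Y = C⁻¹L.
C has determinant -10; C⁻¹ = [[3/10, 7/10], [-1/5, -4/5]].
Y = C⁻¹L = [[3/10, 7/10], [-1/5, -4/5]] · [[82], [-28]] = [[5], [6]].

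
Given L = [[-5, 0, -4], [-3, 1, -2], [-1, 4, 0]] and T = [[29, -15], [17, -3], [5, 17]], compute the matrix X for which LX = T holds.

X = [[-5, -1], [0, 4], [-1, 5]]

Left-multiplying both sides by L⁻¹ gives X = L⁻¹T.
det L = 4, so L⁻¹ = [[2, -4, 1], [1/2, -1, 1/2], [-11/4, 5, -5/4]].
X = L⁻¹T = [[2, -4, 1], [1/2, -1, 1/2], [-11/4, 5, -5/4]] · [[29, -15], [17, -3], [5, 17]] = [[-5, -1], [0, 4], [-1, 5]].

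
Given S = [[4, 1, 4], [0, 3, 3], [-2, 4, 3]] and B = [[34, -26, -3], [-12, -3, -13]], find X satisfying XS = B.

Right-multiplying both sides by S⁻¹ gives X = BS⁻¹.
det S = 6, so S⁻¹ = [[-1/2, 13/6, -3/2], [-1, 10/3, -2], [1, -3, 2]].
X = BS⁻¹ = [[34, -26, -3], [-12, -3, -13]] · [[-1/2, 13/6, -3/2], [-1, 10/3, -2], [1, -3, 2]] = [[6, -4, -5], [-4, 3, -2]].

X = [[6, -4, -5], [-4, 3, -2]]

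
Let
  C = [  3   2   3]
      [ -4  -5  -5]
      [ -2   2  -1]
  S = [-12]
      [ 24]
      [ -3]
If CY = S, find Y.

Y = [[-1], [-3], [-1]]

C is on the left of Y, so left-multiply by C⁻¹: Y = C⁻¹S.
C has determinant 3; C⁻¹ = [[5, 8/3, 5/3], [2, 1, 1], [-6, -10/3, -7/3]].
Y = C⁻¹S = [[5, 8/3, 5/3], [2, 1, 1], [-6, -10/3, -7/3]] · [[-12], [24], [-3]] = [[-1], [-3], [-1]].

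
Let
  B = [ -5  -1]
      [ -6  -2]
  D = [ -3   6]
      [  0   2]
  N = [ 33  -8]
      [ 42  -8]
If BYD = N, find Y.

Y = [[2, -5], [1, -4]]

Y = B⁻¹ND⁻¹ (apply B⁻¹ on the left and D⁻¹ on the right).
B has determinant 4; B⁻¹ = [[-1/2, 1/4], [3/2, -5/4]].
D has determinant -6; D⁻¹ = [[-1/3, 1], [0, 1/2]].
B⁻¹N = [[-6, 2], [-3, -2]].
Y = (B⁻¹N)D⁻¹ = [[2, -5], [1, -4]].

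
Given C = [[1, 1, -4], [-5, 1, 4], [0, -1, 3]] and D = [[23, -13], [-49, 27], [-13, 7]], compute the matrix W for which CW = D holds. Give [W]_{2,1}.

Since C multiplies W on the left, W = C⁻¹D.
det C = 2; the adjugate gives C⁻¹ = [[7/2, 1/2, 4], [15/2, 3/2, 8], [5/2, 1/2, 3]].
W = C⁻¹D = [[7/2, 1/2, 4], [15/2, 3/2, 8], [5/2, 1/2, 3]] · [[23, -13], [-49, 27], [-13, 7]] = [[4, -4], [-5, -1], [-6, 2]].

-5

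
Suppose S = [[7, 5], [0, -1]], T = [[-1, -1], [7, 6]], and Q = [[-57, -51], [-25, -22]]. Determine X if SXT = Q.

X = [[5, -3], [-4, 3]]

Isolating X: multiply by S⁻¹ from the left and T⁻¹ from the right, so X = S⁻¹QT⁻¹.
S has determinant -7; S⁻¹ = [[1/7, 5/7], [0, -1]].
T has determinant 1; T⁻¹ = [[6, 1], [-7, -1]].
S⁻¹Q = [[-26, -23], [25, 22]].
X = (S⁻¹Q)T⁻¹ = [[5, -3], [-4, 3]].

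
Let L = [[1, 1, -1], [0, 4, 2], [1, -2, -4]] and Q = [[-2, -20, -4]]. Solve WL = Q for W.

Right-multiplying both sides by L⁻¹ gives W = QL⁻¹.
det L = -6, so L⁻¹ = [[2, -1, -1], [-1/3, 1/2, 1/3], [2/3, -1/2, -2/3]].
W = QL⁻¹ = [[-2, -20, -4]] · [[2, -1, -1], [-1/3, 1/2, 1/3], [2/3, -1/2, -2/3]] = [[0, -6, -2]].

W = [[0, -6, -2]]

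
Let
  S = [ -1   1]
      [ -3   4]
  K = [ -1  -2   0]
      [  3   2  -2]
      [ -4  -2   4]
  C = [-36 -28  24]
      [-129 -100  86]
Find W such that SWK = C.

Isolating W: multiply by S⁻¹ from the left and K⁻¹ from the right, so W = S⁻¹CK⁻¹.
det S = -1, so S⁻¹ = [[-4, 1], [-3, 1]].
det K = 4; the adjugate gives K⁻¹ = [[1, 2, 1], [-1, -1, -1/2], [1/2, 3/2, 1]].
S⁻¹C = [[15, 12, -10], [-21, -16, 14]].
W = (S⁻¹C)K⁻¹ = [[-2, 3, -1], [2, -5, 1]].

W = [[-2, 3, -1], [2, -5, 1]]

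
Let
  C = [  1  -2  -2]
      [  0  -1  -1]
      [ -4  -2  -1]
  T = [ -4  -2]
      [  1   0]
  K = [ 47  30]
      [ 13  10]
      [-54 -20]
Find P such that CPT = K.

Isolating P: multiply by C⁻¹ from the left and T⁻¹ from the right, so P = C⁻¹KT⁻¹.
det C = -1, so C⁻¹ = [[1, -2, 0], [-4, 9, -1], [4, -10, 1]].
det T = 2, so T⁻¹ = [[0, 1], [-1/2, -2]].
C⁻¹K = [[21, 10], [-17, -10], [4, 0]].
P = (C⁻¹K)T⁻¹ = [[-5, 1], [5, 3], [0, 4]].

P = [[-5, 1], [5, 3], [0, 4]]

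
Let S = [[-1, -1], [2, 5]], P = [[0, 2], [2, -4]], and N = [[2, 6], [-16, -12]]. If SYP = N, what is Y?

Isolating Y: multiply by S⁻¹ from the left and P⁻¹ from the right, so Y = S⁻¹NP⁻¹.
det S = -3; the adjugate gives S⁻¹ = [[-5/3, -1/3], [2/3, 1/3]].
det P = -4, so P⁻¹ = [[1, 1/2], [1/2, 0]].
S⁻¹N = [[2, -6], [-4, 0]].
Y = (S⁻¹N)P⁻¹ = [[-1, 1], [-4, -2]].

Y = [[-1, 1], [-4, -2]]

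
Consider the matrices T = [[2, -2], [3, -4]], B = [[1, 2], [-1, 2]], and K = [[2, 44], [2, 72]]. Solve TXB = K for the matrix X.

Isolating X: multiply by T⁻¹ from the left and B⁻¹ from the right, so X = T⁻¹KB⁻¹.
det T = -2, so T⁻¹ = [[2, -1], [3/2, -1]].
det B = 4, so B⁻¹ = [[1/2, -1/2], [1/4, 1/4]].
T⁻¹K = [[2, 16], [1, -6]].
X = (T⁻¹K)B⁻¹ = [[5, 3], [-1, -2]].

X = [[5, 3], [-1, -2]]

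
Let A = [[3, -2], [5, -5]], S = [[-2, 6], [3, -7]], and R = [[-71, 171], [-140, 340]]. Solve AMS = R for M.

Left-multiply by A⁻¹ and right-multiply by S⁻¹: M = A⁻¹RS⁻¹.
A has determinant -5; A⁻¹ = [[1, -2/5], [1, -3/5]].
S has determinant -4; S⁻¹ = [[7/4, 3/2], [3/4, 1/2]].
A⁻¹R = [[-15, 35], [13, -33]].
M = (A⁻¹R)S⁻¹ = [[0, -5], [-2, 3]].

M = [[0, -5], [-2, 3]]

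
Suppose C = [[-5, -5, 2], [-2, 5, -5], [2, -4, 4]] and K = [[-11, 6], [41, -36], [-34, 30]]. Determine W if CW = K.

Since C multiplies W on the left, W = C⁻¹K.
det C = 6, so C⁻¹ = [[0, 2, 5/2], [-1/3, -4, -29/6], [-1/3, -5, -35/6]].
W = C⁻¹K = [[0, 2, 5/2], [-1/3, -4, -29/6], [-1/3, -5, -35/6]] · [[-11, 6], [41, -36], [-34, 30]] = [[-3, 3], [4, -3], [-3, 3]].

W = [[-3, 3], [4, -3], [-3, 3]]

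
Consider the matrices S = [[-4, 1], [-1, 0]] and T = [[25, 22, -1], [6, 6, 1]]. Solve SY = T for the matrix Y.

Left-multiplying both sides by S⁻¹ gives Y = S⁻¹T.
S has determinant 1; S⁻¹ = [[0, -1], [1, -4]].
Y = S⁻¹T = [[0, -1], [1, -4]] · [[25, 22, -1], [6, 6, 1]] = [[-6, -6, -1], [1, -2, -5]].

Y = [[-6, -6, -1], [1, -2, -5]]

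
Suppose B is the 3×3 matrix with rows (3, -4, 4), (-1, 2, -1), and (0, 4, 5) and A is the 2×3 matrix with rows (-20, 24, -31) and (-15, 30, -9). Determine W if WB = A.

W = [[-6, 2, -1], [-4, 3, 2]]

B is on the right of W, so right-multiply by B⁻¹: W = AB⁻¹.
det B = 6, so B⁻¹ = [[7/3, 6, -2/3], [5/6, 5/2, -1/6], [-2/3, -2, 1/3]].
W = AB⁻¹ = [[-20, 24, -31], [-15, 30, -9]] · [[7/3, 6, -2/3], [5/6, 5/2, -1/6], [-2/3, -2, 1/3]] = [[-6, 2, -1], [-4, 3, 2]].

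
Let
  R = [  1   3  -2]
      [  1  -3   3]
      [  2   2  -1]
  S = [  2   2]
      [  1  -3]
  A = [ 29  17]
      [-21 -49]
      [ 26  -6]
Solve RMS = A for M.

M = R⁻¹AS⁻¹ (apply R⁻¹ on the left and S⁻¹ on the right).
det R = 2, so R⁻¹ = [[-3/2, -1/2, 3/2], [7/2, 3/2, -5/2], [4, 2, -3]].
det S = -8; the adjugate gives S⁻¹ = [[3/8, 1/4], [1/8, -1/4]].
R⁻¹A = [[6, -10], [5, 1], [-4, -12]].
M = (R⁻¹A)S⁻¹ = [[1, 4], [2, 1], [-3, 2]].

M = [[1, 4], [2, 1], [-3, 2]]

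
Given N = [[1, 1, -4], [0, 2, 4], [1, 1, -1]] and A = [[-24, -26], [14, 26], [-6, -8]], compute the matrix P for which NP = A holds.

P = [[5, -3], [-5, 1], [6, 6]]

N is on the left of P, so left-multiply by N⁻¹: P = N⁻¹A.
N has determinant 6; N⁻¹ = [[-1, -1/2, 2], [2/3, 1/2, -2/3], [-1/3, 0, 1/3]].
P = N⁻¹A = [[-1, -1/2, 2], [2/3, 1/2, -2/3], [-1/3, 0, 1/3]] · [[-24, -26], [14, 26], [-6, -8]] = [[5, -3], [-5, 1], [6, 6]].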